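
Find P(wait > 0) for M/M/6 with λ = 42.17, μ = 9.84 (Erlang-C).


a = λ/μ = 4.2856; ρ = a/6 = 0.7143
P₀ = 0.011933 (from M/M/c formula)
C(c,a) = [a^c/(c!(1−ρ))]·P₀ = [6195.13844/(720·0.2857)]·0.011933
= 30.11271·0.011933 = 0.359337

Final: 0.359337


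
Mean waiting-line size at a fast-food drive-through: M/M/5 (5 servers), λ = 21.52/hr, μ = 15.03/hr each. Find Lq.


a = λ/μ = 1.4318; ρ = a/5 = 0.2864
P₀ = 0.238582
Lq = P₀·a^c·ρ / (c!·(1−ρ)²) = 0.238582·6.01750·0.2864/(120·0.50928)
= 0.006727

Final: 0.006727


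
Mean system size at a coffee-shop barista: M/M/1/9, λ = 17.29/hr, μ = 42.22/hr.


ρ = 17.29/42.22 = 0.4095
L = ρ[1 − (K+1)ρ^K + Kρ^(K+1)] / [(1−ρ)(1−ρ^(K+1))]
Numerator: 0.4095·(1 − 10·0.0003240 + 9·0.0001327) = 0.408684
Denominator: (0.5905)·(0.999867) = 0.590400
L = 0.408684/0.590400 = 0.6922

Final: 0.6922


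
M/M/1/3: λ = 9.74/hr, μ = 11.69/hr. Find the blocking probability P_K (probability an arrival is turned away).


ρ = λ/μ = 9.74/11.69 = 0.8332
P_K = (1−ρ)ρ^K/(1−ρ^(K+1)) = (0.1668·0.578407)/(1 − 0.481923)
= 0.096484/0.518077 = 0.186234

Final: 0.186234


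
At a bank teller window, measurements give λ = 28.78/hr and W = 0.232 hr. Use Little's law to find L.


L = λW = 28.78·0.232 = 6.6770

Final: 6.6770


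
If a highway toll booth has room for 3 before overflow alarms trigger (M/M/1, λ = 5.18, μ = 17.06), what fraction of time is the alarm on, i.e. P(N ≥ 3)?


ρ = 5.18/17.06 = 0.3036
P(N ≥ n) = ρ^n = 0.3036^3 = 0.027993

Final: 0.027993


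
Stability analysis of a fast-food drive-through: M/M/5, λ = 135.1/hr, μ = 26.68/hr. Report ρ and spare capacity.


Total capacity cμ = 5·26.68 = 133.40/hr
ρ = λ/(cμ) = 135.1/133.40 = 1.0127
Stable ⇔ ρ < 1: NO
Spare capacity = cμ − λ = 133.40 − 135.1 = -1.70/hr

Final: ρ = 1.0127; unstable; margin = -1.70/hr


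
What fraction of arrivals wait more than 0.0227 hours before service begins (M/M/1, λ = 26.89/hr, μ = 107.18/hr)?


ρ = 26.89/107.18 = 0.2509
P(Wq > t) = ρ·e^{−(μ−λ)t} = 0.2509·e^{−1.8226}
= 0.2509·0.161608 = 0.040545

Final: 0.040545


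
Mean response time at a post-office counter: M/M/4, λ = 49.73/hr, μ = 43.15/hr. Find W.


a = 1.1525; ρ = 0.2881; P₀ = 0.314961
Lq = P₀·a^c·ρ/(c!(1−ρ)²) = 0.01316
Wq = Lq/λ = 0.01316/49.73 = 0.0002647 hr
W = Wq + 1/μ = 0.0002647 + 0.02317 = 0.02344 hr

Final: 0.02344 hr


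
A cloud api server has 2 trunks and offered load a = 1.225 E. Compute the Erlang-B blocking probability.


B(c,a) = (a^c/c!) / Σ_{k=0}^{c} a^k/k!
a^2/2! = 0.750313
Σ terms (k=0..2): 1.00000 + 1.22500 + 0.75031 = 2.975313
B = 0.750313/2.975313 = 0.252179

Final: 0.252179


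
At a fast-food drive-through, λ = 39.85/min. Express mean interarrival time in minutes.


Mean interarrival time = 1/λ = 1/39.85 minute = 0.02509 minute
In minutes: 0.02509 × 1 = 0.02509 min

Final: 0.02509 min


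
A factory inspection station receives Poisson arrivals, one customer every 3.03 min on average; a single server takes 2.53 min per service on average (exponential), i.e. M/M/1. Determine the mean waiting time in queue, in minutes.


λ = 60/3.03 = 19.8020 /hr
μ = 60/2.53 = 23.7154 /hr
ρ = λ/μ = 19.8020/23.7154 = 0.8350
Wq = ρ/(μ−λ) = 0.8350/(23.7154−19.8020) = 0.21336 hr
In minutes: 0.21336·60 = 12.802 min

Final: 12.802 min


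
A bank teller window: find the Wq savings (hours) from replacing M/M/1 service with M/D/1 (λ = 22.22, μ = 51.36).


ρ = 22.22/51.36 = 0.4326
Wq(M/M/1) = ρ/(μ−λ) = 0.4326/29.14 = 0.01485 hr
Wq(M/D/1) = ρ/(2(μ−λ)) = 0.007423 hr
Savings = 0.01485 − 0.007423 = 0.007423 hr

Final: 0.007423 hr


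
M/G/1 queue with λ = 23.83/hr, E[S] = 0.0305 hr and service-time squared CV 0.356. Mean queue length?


ρ = λ·E[S] = 23.83·0.0305 = 0.7268
Lq = ρ²(1+C_s²)/(2(1−ρ)) = 0.5283·(1+0.356)/(2·0.2732)
= 0.5283·1.3560/0.5464 = 1.31105

Final: 1.31105


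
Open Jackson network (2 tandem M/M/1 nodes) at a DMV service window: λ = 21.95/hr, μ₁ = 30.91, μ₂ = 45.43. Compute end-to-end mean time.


Each node sees arrival rate λ = 21.95/hr (tandem ⇒ throughput preserved).
W₁ = 1/(μ₁−λ) = 1/(30.91−21.95) = 0.11161 hr
W₂ = 1/(μ₂−λ) = 1/(45.43−21.95) = 0.04259 hr
W_total = W₁ + W₂ = 0.11161 + 0.04259 = 0.15420 hr

Final: 0.15420 hr


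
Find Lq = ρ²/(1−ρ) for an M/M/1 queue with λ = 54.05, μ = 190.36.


ρ = 54.05/190.36 = 0.2839
Lq = ρ²/(1−ρ) = 0.08062/0.7161 = 0.1126

Final: 0.1126


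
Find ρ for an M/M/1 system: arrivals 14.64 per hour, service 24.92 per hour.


ρ = λ/μ = 14.64/24.92 = 0.5875

Final: 0.5875


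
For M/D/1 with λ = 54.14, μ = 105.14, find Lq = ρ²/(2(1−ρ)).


ρ = 54.14/105.14 = 0.5149
M/D/1: Lq = ρ²/(2(1−ρ)) = 0.2652/(2·0.4851) = 0.27332

Final: 0.27332


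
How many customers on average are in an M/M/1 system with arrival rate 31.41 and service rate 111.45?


ρ = λ/μ = 31.41/111.45 = 0.2818
L = ρ/(1−ρ) = 0.2818/(1 − 0.2818) = 0.2818/0.7182 = 0.3924

Final: 0.3924


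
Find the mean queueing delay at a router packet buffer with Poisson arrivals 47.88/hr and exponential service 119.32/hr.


ρ = 47.88/119.32 = 0.4013
Wq = ρ/(μ−λ) = 0.4013/(119.32 − 47.88) = 0.4013/71.44 = 0.005617 hr

Final: 0.005617 hr


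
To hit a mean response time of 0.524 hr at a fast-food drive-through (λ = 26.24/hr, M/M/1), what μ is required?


W = 1/(μ−λ) ⇒ μ − λ = 1/W = 1/0.524 = 1.9084
μ = λ + 1/W = 26.24 + 1.9084 = 28.1484 per hr

Final: 28.1484 /hr


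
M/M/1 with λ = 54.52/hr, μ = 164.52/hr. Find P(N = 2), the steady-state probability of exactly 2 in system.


ρ = 54.52/164.52 = 0.3314
P_n = (1−ρ)·ρ^n = (1 − 0.3314)·0.3314^2 = 0.6686·0.109818 = 0.073426

Final: 0.073426


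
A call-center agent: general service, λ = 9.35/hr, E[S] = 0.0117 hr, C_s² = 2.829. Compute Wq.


ρ = λ·E[S] = 9.35·0.0117 = 0.1094
E[S²] = E[S]²(1+C_s²) = 0.0117²·(1+2.829) = 0.0005242
Wq = λ·E[S²]/(2(1−ρ)) = 9.35·0.0005242/(2·0.8906) = 0.002751 hr

Final: 0.002751 hr


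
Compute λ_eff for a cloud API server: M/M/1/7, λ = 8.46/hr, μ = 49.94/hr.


ρ = 0.1694; P_K = (1−ρ)ρ^7/(1−ρ^8) = 0.000003325
λ_eff = λ(1 − P_K) = 8.46·(1 − 0.000003325) = 8.46·0.999997 = 8.4600 /hr

Final: 8.4600 /hr


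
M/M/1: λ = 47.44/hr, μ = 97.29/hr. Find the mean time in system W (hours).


W = 1/(μ−λ) = 1/(97.29 − 47.44) = 1/49.85 = 0.02006 hr

Final: 0.02006 hr


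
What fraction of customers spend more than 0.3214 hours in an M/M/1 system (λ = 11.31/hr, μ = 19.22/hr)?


W ~ Exponential(μ−λ) for M/M/1.
μ − λ = 19.22 − 11.31 = 7.9100
P(W > t) = e^{−(μ−λ)t} = e^{−2.5423} = 0.078687

Final: 0.078687


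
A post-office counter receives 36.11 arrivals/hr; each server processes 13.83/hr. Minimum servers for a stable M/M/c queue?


Stability requires cμ > λ ⇔ c > λ/μ.
λ/μ = 36.11/13.83 = 2.6110
Minimum integer c = ⌊2.6110⌋ + 1 = 3
Check: 3·13.83 = 41.49 > 36.11, while 2·13.83 = 27.66 ≤ 36.11

Final: 3 servers


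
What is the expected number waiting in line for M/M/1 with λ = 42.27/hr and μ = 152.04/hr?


ρ = 42.27/152.04 = 0.2780
Lq = ρ²/(1−ρ) = 0.07729/0.7220 = 0.1071

Final: 0.1071


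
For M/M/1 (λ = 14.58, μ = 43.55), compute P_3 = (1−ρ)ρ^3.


ρ = 14.58/43.55 = 0.3348
P_n = (1−ρ)·ρ^n = (1 − 0.3348)·0.3348^3 = 0.6652·0.037524 = 0.024961

Final: 0.024961


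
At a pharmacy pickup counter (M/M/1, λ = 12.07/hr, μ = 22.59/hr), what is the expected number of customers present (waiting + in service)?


ρ = λ/μ = 12.07/22.59 = 0.5343
L = ρ/(1−ρ) = 0.5343/(1 − 0.5343) = 0.5343/0.4657 = 1.1473

Final: 1.1473


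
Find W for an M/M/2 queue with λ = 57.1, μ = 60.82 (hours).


a = 0.9388; ρ = 0.4694; P₀ = 0.361083
Lq = P₀·a^c·ρ/(c!(1−ρ)²) = 0.26535
Wq = Lq/λ = 0.26535/57.1 = 0.004647 hr
W = Wq + 1/μ = 0.004647 + 0.01644 = 0.02109 hr

Final: 0.02109 hr


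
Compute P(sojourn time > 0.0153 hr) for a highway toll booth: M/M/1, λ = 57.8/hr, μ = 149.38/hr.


W ~ Exponential(μ−λ) for M/M/1.
μ − λ = 149.38 − 57.8 = 91.5800
P(W > t) = e^{−(μ−λ)t} = e^{−1.4012} = 0.246308

Final: 0.246308


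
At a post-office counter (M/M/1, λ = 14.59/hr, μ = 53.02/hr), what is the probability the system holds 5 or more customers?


ρ = 14.59/53.02 = 0.2752
P(N ≥ n) = ρ^n = 0.2752^5 = 0.001578

Final: 0.001578


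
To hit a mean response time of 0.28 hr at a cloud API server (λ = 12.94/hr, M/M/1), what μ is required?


W = 1/(μ−λ) ⇒ μ − λ = 1/W = 1/0.28 = 3.5714
μ = λ + 1/W = 12.94 + 3.5714 = 16.5114 per hr

Final: 16.5114 /hr


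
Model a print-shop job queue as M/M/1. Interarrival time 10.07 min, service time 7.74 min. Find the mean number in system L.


λ = 60/10.07 = 5.9583 /hr
μ = 60/7.74 = 7.7519 /hr
ρ = λ/μ = 5.9583/7.7519 = 0.7686
L = ρ/(1−ρ) = 0.7686/0.2314 = 3.3219

Final: 3.3219


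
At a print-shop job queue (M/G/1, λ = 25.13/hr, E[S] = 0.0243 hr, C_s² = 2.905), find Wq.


ρ = λ·E[S] = 25.13·0.0243 = 0.6107
E[S²] = E[S]²(1+C_s²) = 0.0243²·(1+2.905) = 0.002306
Wq = λ·E[S²]/(2(1−ρ)) = 25.13·0.002306/(2·0.3893) = 0.07442 hr

Final: 0.07442 hr


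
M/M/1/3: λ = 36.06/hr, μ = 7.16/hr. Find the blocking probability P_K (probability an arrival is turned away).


ρ = λ/μ = 36.06/7.16 = 5.0363
P_K = (1−ρ)ρ^K/(1−ρ^(K+1)) = (-4.0363·127.743291)/(1 − 643.355177)
= -515.611887/-642.355177 = 0.802690

Final: 0.802690


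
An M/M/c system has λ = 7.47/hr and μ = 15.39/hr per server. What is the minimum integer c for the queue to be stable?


Stability requires cμ > λ ⇔ c > λ/μ.
λ/μ = 7.47/15.39 = 0.4854
Minimum integer c = ⌊0.4854⌋ + 1 = 1
Check: 1·15.39 = 15.39 > 7.47, while 0·15.39 = 0.00 ≤ 7.47

Final: 1 servers


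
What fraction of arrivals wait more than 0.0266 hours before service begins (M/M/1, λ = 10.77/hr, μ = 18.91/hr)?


ρ = 10.77/18.91 = 0.5695
P(Wq > t) = ρ·e^{−(μ−λ)t} = 0.5695·e^{−0.2165}
= 0.5695·0.805313 = 0.458658

Final: 0.458658


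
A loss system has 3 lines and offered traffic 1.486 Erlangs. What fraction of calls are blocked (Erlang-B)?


B(c,a) = (a^c/c!) / Σ_{k=0}^{c} a^k/k!
a^3/3! = 0.546897
Σ terms (k=0..3): 1.00000 + 1.48600 + 1.10410 + 0.54690 = 4.136995
B = 0.546897/4.136995 = 0.132197

Final: 0.132197


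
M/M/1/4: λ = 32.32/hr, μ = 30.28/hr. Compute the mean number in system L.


ρ = 32.32/30.28 = 1.0674
L = ρ[1 − (K+1)ρ^K + Kρ^(K+1)] / [(1−ρ)(1−ρ^(K+1))]
Numerator: 1.0674·(1 − 5·1.297962 + 4·1.385407) = 0.055310
Denominator: (-0.06737)·(-0.385407) = 0.025965
L = 0.055310/0.025965 = 2.1302

Final: 2.1302


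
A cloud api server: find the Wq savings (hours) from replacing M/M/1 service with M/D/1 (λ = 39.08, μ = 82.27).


ρ = 39.08/82.27 = 0.4750
Wq(M/M/1) = ρ/(μ−λ) = 0.4750/43.19 = 0.01100 hr
Wq(M/D/1) = ρ/(2(μ−λ)) = 0.005499 hr
Savings = 0.01100 − 0.005499 = 0.005499 hr

Final: 0.005499 hr


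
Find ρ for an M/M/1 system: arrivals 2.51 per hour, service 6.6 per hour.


ρ = λ/μ = 2.51/6.6 = 0.3803

Final: 0.3803


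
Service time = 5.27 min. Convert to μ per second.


μ = 1/(service time) in consistent units.
1 second = 0.0166667 min, so μ = 0.0166667/5.27 = 0.003163 per second

Final: 0.003163 /sec


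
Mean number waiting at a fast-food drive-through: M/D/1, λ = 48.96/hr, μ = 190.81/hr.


ρ = 48.96/190.81 = 0.2566
M/D/1: Lq = ρ²/(2(1−ρ)) = 0.06584/(2·0.7434) = 0.04428

Final: 0.04428


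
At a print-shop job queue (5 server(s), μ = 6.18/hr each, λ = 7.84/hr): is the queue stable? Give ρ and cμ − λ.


Total capacity cμ = 5·6.18 = 30.90/hr
ρ = λ/(cμ) = 7.84/30.90 = 0.2537
Stable ⇔ ρ < 1: YES
Spare capacity = cμ − λ = 30.90 − 7.84 = 23.06/hr

Final: ρ = 0.2537; stable; margin = 23.06/hr


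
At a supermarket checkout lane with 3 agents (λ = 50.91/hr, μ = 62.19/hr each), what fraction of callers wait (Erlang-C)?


a = λ/μ = 0.8186; ρ = a/3 = 0.2729
P₀ = 0.438705 (from M/M/c formula)
C(c,a) = [a^c/(c!(1−ρ))]·P₀ = [0.54859/(6·0.7271)]·0.438705
= 0.12574·0.438705 = 0.055164

Final: 0.055164


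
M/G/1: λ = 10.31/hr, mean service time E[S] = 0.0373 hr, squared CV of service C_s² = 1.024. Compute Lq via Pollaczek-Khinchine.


ρ = λ·E[S] = 10.31·0.0373 = 0.3846
Lq = ρ²(1+C_s²)/(2(1−ρ)) = 0.1479·(1+1.024)/(2·0.6154)
= 0.1479·2.0240/1.2309 = 0.24318

Final: 0.24318


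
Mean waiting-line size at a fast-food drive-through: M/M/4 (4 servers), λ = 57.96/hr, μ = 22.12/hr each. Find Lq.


a = λ/μ = 2.6203; ρ = a/4 = 0.6551
P₀ = 0.063510
Lq = P₀·a^c·ρ / (c!·(1−ρ)²) = 0.063510·47.13820·0.6551/(24·0.11898)
= 0.68677

Final: 0.68677


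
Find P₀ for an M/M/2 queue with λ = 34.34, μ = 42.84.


a = λ/μ = 34.34/42.84 = 0.8016; ρ = a/c = 0.4008
Σ_{k=0}^{1} a^k/k! (terms k=0..1) = 1.00000 + 0.80159 = 1.80159
Tail: a^2/(2!(1−ρ)) = 0.64254/(2·0.5992) = 0.53616
P₀ = 1/(1.80159 + 0.53616) = 1/2.33775 = 0.427762

Final: 0.427762


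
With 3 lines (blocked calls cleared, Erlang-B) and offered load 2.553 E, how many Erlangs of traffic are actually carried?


B(3,2.553) = 0.289333 (Erlang-B)
Carried load = a(1 − B) = 2.553·(1 − 0.289333) = 2.553·0.710667 = 1.8143 E

Final: 1.8143 Erlangs


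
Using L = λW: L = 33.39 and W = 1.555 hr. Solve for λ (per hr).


λ = L/W = 33.39/1.555 = 21.4727 /hr

Final: 21.4727 /hr


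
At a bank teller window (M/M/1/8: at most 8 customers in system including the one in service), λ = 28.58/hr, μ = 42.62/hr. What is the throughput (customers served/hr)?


ρ = 0.6706; P_K = (1−ρ)ρ^8/(1−ρ^9) = 0.013849
λ_eff = λ(1 − P_K) = 28.58·(1 − 0.013849) = 28.58·0.986151 = 28.1842 /hr

Final: 28.1842 /hr


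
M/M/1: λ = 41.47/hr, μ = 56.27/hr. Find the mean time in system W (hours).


W = 1/(μ−λ) = 1/(56.27 − 41.47) = 1/14.80 = 0.06757 hr

Final: 0.06757 hr


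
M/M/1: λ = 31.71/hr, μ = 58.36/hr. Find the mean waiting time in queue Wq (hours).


ρ = 31.71/58.36 = 0.5434
Wq = ρ/(μ−λ) = 0.5434/(58.36 − 31.71) = 0.5434/26.65 = 0.02039 hr

Final: 0.02039 hr


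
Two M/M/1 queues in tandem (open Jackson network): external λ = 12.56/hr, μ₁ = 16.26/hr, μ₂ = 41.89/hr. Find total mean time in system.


Each node sees arrival rate λ = 12.56/hr (tandem ⇒ throughput preserved).
W₁ = 1/(μ₁−λ) = 1/(16.26−12.56) = 0.27027 hr
W₂ = 1/(μ₂−λ) = 1/(41.89−12.56) = 0.03409 hr
W_total = W₁ + W₂ = 0.27027 + 0.03409 = 0.30437 hr

Final: 0.30437 hr


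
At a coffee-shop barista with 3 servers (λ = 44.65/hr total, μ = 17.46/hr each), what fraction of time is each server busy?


ρ = λ/(cμ) = 44.65/(3·17.46) = 44.65/52.38 = 0.8524

Final: 0.8524


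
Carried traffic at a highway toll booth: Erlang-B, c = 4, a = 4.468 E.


B(4,4.468) = 0.353899 (Erlang-B)
Carried load = a(1 − B) = 4.468·(1 − 0.353899) = 4.468·0.646101 = 2.8868 E

Final: 2.8868 Erlangs


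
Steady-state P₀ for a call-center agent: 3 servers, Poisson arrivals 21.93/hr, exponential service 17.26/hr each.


a = λ/μ = 21.93/17.26 = 1.2706; ρ = a/c = 0.4235
Σ_{k=0}^{2} a^k/k! (terms k=0..2) = 1.00000 + 1.27057 + 0.80717 = 3.07774
Tail: a^3/(3!(1−ρ)) = 2.05113/(6·0.5765) = 0.59301
P₀ = 1/(3.07774 + 0.59301) = 1/3.67075 = 0.272424

Final: 0.272424


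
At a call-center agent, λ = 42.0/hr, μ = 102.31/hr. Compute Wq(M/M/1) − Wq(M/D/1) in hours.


ρ = 42.0/102.31 = 0.4105
Wq(M/M/1) = ρ/(μ−λ) = 0.4105/60.31 = 0.006807 hr
Wq(M/D/1) = ρ/(2(μ−λ)) = 0.003403 hr
Savings = 0.006807 − 0.003403 = 0.003403 hr

Final: 0.003403 hr


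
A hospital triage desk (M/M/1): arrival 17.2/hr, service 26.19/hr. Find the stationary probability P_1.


ρ = 17.2/26.19 = 0.6567
P_n = (1−ρ)·ρ^n = (1 − 0.6567)·0.6567^1 = 0.3433·0.656739 = 0.225433

Final: 0.225433


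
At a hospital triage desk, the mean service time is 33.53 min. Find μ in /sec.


μ = 1/(service time) in consistent units.
1 second = 0.0166667 min, so μ = 0.0166667/33.53 = 0.0004971 per second

Final: 0.0004971 /sec


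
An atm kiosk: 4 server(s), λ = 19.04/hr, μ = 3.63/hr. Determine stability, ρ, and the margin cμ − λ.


Total capacity cμ = 4·3.63 = 14.52/hr
ρ = λ/(cμ) = 19.04/14.52 = 1.3113
Stable ⇔ ρ < 1: NO
Spare capacity = cμ − λ = 14.52 − 19.04 = -4.52/hr

Final: ρ = 1.3113; unstable; margin = -4.52/hr


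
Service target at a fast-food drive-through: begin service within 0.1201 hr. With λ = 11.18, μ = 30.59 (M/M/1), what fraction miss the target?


ρ = 11.18/30.59 = 0.3655
P(Wq > t) = ρ·e^{−(μ−λ)t} = 0.3655·e^{−2.3311}
= 0.3655·0.097185 = 0.035519

Final: 0.035519


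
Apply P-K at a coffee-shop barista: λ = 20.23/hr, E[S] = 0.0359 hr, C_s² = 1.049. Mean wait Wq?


ρ = λ·E[S] = 20.23·0.0359 = 0.7263
E[S²] = E[S]²(1+C_s²) = 0.0359²·(1+1.049) = 0.002641
Wq = λ·E[S²]/(2(1−ρ)) = 20.23·0.002641/(2·0.2737) = 0.09758 hr

Final: 0.09758 hr


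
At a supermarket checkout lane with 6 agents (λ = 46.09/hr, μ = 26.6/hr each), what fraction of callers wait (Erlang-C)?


a = λ/μ = 1.7327; ρ = a/6 = 0.2888
P₀ = 0.176697 (from M/M/c formula)
C(c,a) = [a^c/(c!(1−ρ))]·P₀ = [27.06141/(720·0.7112)]·0.176697
= 0.05285·0.176697 = 0.009338

Final: 0.009338


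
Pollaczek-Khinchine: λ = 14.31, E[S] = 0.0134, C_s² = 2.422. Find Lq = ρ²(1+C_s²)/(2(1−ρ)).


ρ = λ·E[S] = 14.31·0.0134 = 0.1918
Lq = ρ²(1+C_s²)/(2(1−ρ)) = 0.03677·(1+2.422)/(2·0.8082)
= 0.03677·3.4220/1.6165 = 0.07784

Final: 0.07784


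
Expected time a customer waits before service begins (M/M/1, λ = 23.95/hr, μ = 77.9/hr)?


ρ = 23.95/77.9 = 0.3074
Wq = ρ/(μ−λ) = 0.3074/(77.9 − 23.95) = 0.3074/53.95 = 0.005699 hr

Final: 0.005699 hr


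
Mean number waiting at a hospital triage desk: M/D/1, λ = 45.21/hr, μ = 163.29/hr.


ρ = 45.21/163.29 = 0.2769
M/D/1: Lq = ρ²/(2(1−ρ)) = 0.07666/(2·0.7231) = 0.05300

Final: 0.05300


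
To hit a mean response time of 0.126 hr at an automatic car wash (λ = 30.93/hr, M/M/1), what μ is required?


W = 1/(μ−λ) ⇒ μ − λ = 1/W = 1/0.126 = 7.9365
μ = λ + 1/W = 30.93 + 7.9365 = 38.8665 per hr

Final: 38.8665 /hr


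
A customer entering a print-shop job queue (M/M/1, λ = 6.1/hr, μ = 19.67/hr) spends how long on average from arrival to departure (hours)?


W = 1/(μ−λ) = 1/(19.67 − 6.1) = 1/13.57 = 0.07369 hr

Final: 0.07369 hr


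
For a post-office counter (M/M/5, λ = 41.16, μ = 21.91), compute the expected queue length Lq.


a = λ/μ = 1.8786; ρ = a/5 = 0.3757
P₀ = 0.151990
Lq = P₀·a^c·ρ / (c!·(1−ρ)²) = 0.151990·23.39726·0.3757/(120·0.38973)
= 0.02857

Final: 0.02857


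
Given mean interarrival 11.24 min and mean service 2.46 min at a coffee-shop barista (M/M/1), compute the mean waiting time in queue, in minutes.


λ = 60/11.24 = 5.3381 /hr
μ = 60/2.46 = 24.3902 /hr
ρ = λ/μ = 5.3381/24.3902 = 0.2189
Wq = ρ/(μ−λ) = 0.2189/(24.3902−5.3381) = 0.01149 hr
In minutes: 0.01149·60 = 0.6892 min

Final: 0.6892 min


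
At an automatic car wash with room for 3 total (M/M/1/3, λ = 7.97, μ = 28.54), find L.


ρ = 7.97/28.54 = 0.2793
L = ρ[1 − (K+1)ρ^K + Kρ^(K+1)] / [(1−ρ)(1−ρ^(K+1))]
Numerator: 0.2793·(1 − 4·0.021778 + 3·0.006082) = 0.260026
Denominator: (0.7207)·(0.993918) = 0.716360
L = 0.260026/0.716360 = 0.3630

Final: 0.3630


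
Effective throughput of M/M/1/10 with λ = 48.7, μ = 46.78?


ρ = 1.0410; P_K = (1−ρ)ρ^10/(1−ρ^11) = 0.110266
λ_eff = λ(1 − P_K) = 48.7·(1 − 0.110266) = 48.7·0.889734 = 43.3300 /hr

Final: 43.3300 /hr


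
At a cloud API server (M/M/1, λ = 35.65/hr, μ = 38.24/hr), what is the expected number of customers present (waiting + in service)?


ρ = λ/μ = 35.65/38.24 = 0.9323
L = ρ/(1−ρ) = 0.9323/(1 − 0.9323) = 0.9323/0.06773 = 13.7645

Final: 13.7645


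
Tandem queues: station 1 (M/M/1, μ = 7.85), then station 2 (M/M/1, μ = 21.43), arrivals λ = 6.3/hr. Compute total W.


Each node sees arrival rate λ = 6.3/hr (tandem ⇒ throughput preserved).
W₁ = 1/(μ₁−λ) = 1/(7.85−6.3) = 0.64516 hr
W₂ = 1/(μ₂−λ) = 1/(21.43−6.3) = 0.06609 hr
W_total = W₁ + W₂ = 0.64516 + 0.06609 = 0.71126 hr

Final: 0.71126 hr


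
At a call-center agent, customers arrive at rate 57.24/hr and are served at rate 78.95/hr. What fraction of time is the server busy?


ρ = λ/μ = 57.24/78.95 = 0.7250

Final: 0.7250


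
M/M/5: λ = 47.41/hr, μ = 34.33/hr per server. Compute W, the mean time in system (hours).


a = 1.3810; ρ = 0.2762; P₀ = 0.251069
Lq = P₀·a^c·ρ/(c!(1−ρ)²) = 0.005541
Wq = Lq/λ = 0.005541/47.41 = 0.0001169 hr
W = Wq + 1/μ = 0.0001169 + 0.02913 = 0.02925 hr

Final: 0.02925 hr


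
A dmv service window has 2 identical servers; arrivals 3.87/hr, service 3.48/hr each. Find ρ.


ρ = λ/(cμ) = 3.87/(2·3.48) = 3.87/6.96 = 0.5560

Final: 0.5560


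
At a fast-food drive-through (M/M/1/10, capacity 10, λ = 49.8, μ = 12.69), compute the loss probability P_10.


ρ = λ/μ = 49.8/12.69 = 3.9243
P_K = (1−ρ)ρ^K/(1−ρ^(K+1)) = (-2.9243·866317.737817)/(1 − 3399733.912000)
= -2533416.174183/-3399732.912000 = 0.745181

Final: 0.745181


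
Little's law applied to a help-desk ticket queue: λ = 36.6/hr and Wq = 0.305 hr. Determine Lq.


Lq = λWq = 36.6·0.305 = 11.1630

Final: 11.1630


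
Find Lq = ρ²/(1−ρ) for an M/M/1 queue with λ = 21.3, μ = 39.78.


ρ = 21.3/39.78 = 0.5354
Lq = ρ²/(1−ρ) = 0.2867/0.4646 = 0.6172

Final: 0.6172


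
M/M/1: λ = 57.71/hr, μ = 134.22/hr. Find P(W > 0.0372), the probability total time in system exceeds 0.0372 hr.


W ~ Exponential(μ−λ) for M/M/1.
μ − λ = 134.22 − 57.71 = 76.5100
P(W > t) = e^{−(μ−λ)t} = e^{−2.8462} = 0.058066

Final: 0.058066


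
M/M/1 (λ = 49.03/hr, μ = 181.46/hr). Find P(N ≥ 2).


ρ = 49.03/181.46 = 0.2702
P(N ≥ n) = ρ^n = 0.2702^2 = 0.073007

Final: 0.073007


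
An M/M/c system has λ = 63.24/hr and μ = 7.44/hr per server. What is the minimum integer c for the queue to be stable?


Stability requires cμ > λ ⇔ c > λ/μ.
λ/μ = 63.24/7.44 = 8.5000
Minimum integer c = ⌊8.5000⌋ + 1 = 9
Check: 9·7.44 = 66.96 > 63.24, while 8·7.44 = 59.52 ≤ 63.24

Final: 9 servers


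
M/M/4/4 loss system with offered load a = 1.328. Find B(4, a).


B(c,a) = (a^c/c!) / Σ_{k=0}^{c} a^k/k!
a^4/4! = 0.129593
Σ terms (k=0..4): 1.00000 + 1.32800 + 0.88179 + 0.39034 + 0.12959 = 3.729725
B = 0.129593/3.729725 = 0.034746

Final: 0.034746


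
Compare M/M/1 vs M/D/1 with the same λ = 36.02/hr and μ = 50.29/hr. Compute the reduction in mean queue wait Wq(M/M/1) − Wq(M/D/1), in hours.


ρ = 36.02/50.29 = 0.7162
Wq(M/M/1) = ρ/(μ−λ) = 0.7162/14.27 = 0.05019 hr
Wq(M/D/1) = ρ/(2(μ−λ)) = 0.02510 hr
Savings = 0.05019 − 0.02510 = 0.02510 hr

Final: 0.02510 hr


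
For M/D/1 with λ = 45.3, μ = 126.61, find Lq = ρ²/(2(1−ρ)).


ρ = 45.3/126.61 = 0.3578
M/D/1: Lq = ρ²/(2(1−ρ)) = 0.1280/(2·0.6422) = 0.09967

Final: 0.09967


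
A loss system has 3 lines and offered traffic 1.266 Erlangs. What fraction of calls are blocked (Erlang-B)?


B(c,a) = (a^c/c!) / Σ_{k=0}^{c} a^k/k!
a^3/3! = 0.338182
Σ terms (k=0..3): 1.00000 + 1.26600 + 0.80138 + 0.33818 = 3.405560
B = 0.338182/3.405560 = 0.099303

Final: 0.099303


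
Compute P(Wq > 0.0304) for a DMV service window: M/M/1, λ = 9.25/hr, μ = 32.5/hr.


ρ = 9.25/32.5 = 0.2846
P(Wq > t) = ρ·e^{−(μ−λ)t} = 0.2846·e^{−0.7068}
= 0.2846·0.493220 = 0.140378

Final: 0.140378


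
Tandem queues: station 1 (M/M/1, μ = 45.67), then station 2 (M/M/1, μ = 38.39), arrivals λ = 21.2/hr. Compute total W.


Each node sees arrival rate λ = 21.2/hr (tandem ⇒ throughput preserved).
W₁ = 1/(μ₁−λ) = 1/(45.67−21.2) = 0.04087 hr
W₂ = 1/(μ₂−λ) = 1/(38.39−21.2) = 0.05817 hr
W_total = W₁ + W₂ = 0.04087 + 0.05817 = 0.09904 hr

Final: 0.09904 hr


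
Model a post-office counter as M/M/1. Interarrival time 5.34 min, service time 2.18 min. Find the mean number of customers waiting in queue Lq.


λ = 60/5.34 = 11.2360 /hr
μ = 60/2.18 = 27.5229 /hr
ρ = λ/μ = 11.2360/27.5229 = 0.4082
Lq = ρ²/(1−ρ) = 0.1667/0.5918 = 0.2816

Final: 0.2816


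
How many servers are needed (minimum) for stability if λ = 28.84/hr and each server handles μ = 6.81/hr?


Stability requires cμ > λ ⇔ c > λ/μ.
λ/μ = 28.84/6.81 = 4.2349
Minimum integer c = ⌊4.2349⌋ + 1 = 5
Check: 5·6.81 = 34.05 > 28.84, while 4·6.81 = 27.24 ≤ 28.84

Final: 5 servers


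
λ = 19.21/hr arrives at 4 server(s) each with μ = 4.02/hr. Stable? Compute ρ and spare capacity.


Total capacity cμ = 4·4.02 = 16.08/hr
ρ = λ/(cμ) = 19.21/16.08 = 1.1947
Stable ⇔ ρ < 1: NO
Spare capacity = cμ − λ = 16.08 − 19.21 = -3.13/hr

Final: ρ = 1.1947; unstable; margin = -3.13/hr


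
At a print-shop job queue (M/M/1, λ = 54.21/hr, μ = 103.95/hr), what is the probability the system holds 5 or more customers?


ρ = 54.21/103.95 = 0.5215
P(N ≥ n) = ρ^n = 0.5215^5 = 0.038572

Final: 0.038572


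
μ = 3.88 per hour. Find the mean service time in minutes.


Mean service time = 1/μ = 1/3.88 hour = 0.25773 hour
In minutes: 0.25773 × 60 = 15.4639 min

Final: 15.4639 min


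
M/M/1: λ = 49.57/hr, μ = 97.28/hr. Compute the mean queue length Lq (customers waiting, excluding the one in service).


ρ = 49.57/97.28 = 0.5096
Lq = ρ²/(1−ρ) = 0.2597/0.4904 = 0.5294

Final: 0.5294


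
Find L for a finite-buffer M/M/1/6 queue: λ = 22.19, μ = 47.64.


ρ = 22.19/47.64 = 0.4658
L = ρ[1 − (K+1)ρ^K + Kρ^(K+1)] / [(1−ρ)(1−ρ^(K+1))]
Numerator: 0.4658·(1 − 7·0.010212 + 6·0.004757) = 0.445782
Denominator: (0.5342)·(0.995243) = 0.531674
L = 0.445782/0.531674 = 0.8385

Final: 0.8385


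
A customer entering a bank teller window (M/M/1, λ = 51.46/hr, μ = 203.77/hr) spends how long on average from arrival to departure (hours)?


W = 1/(μ−λ) = 1/(203.77 − 51.46) = 1/152.31 = 0.006566 hr

Final: 0.006566 hr


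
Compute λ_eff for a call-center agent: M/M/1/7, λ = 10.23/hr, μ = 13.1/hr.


ρ = 0.7809; P_K = (1−ρ)ρ^7/(1−ρ^8) = 0.045028
λ_eff = λ(1 − P_K) = 10.23·(1 − 0.045028) = 10.23·0.954972 = 9.7694 /hr

Final: 9.7694 /hr


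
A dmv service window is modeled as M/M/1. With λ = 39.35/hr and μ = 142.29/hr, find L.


ρ = λ/μ = 39.35/142.29 = 0.2765
L = ρ/(1−ρ) = 0.2765/(1 − 0.2765) = 0.2765/0.7235 = 0.3823

Final: 0.3823


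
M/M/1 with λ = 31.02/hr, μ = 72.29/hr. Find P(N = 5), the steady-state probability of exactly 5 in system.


ρ = 31.02/72.29 = 0.4291
P_n = (1−ρ)·ρ^n = (1 − 0.4291)·0.4291^5 = 0.5709·0.014548 = 0.008306

Final: 0.008306


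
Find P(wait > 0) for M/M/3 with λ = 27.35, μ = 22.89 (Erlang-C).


a = λ/μ = 1.1948; ρ = a/3 = 0.3983
P₀ = 0.295757 (from M/M/c formula)
C(c,a) = [a^c/(c!(1−ρ))]·P₀ = [1.70583/(6·0.6017)]·0.295757
= 0.47249·0.295757 = 0.139741

Final: 0.139741


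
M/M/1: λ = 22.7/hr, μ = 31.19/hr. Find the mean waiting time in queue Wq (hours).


ρ = 22.7/31.19 = 0.7278
Wq = ρ/(μ−λ) = 0.7278/(31.19 − 22.7) = 0.7278/8.49 = 0.08572 hr

Final: 0.08572 hr


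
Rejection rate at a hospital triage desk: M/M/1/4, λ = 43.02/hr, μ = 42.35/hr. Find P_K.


ρ = λ/μ = 43.02/42.35 = 1.0158
P_K = (1−ρ)ρ^K/(1−ρ^(K+1)) = (-0.01582·1.064800)/(1 − 1.081646)
= -0.016846/-0.081646 = 0.206327

Final: 0.206327


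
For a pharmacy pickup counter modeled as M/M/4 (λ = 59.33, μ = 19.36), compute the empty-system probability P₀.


a = λ/μ = 59.33/19.36 = 3.0646; ρ = a/c = 0.7661
Σ_{k=0}^{3} a^k/k! (terms k=0..3) = 1.00000 + 3.06457 + 4.69578 + 4.79685 = 13.55719
Tail: a^4/(4!(1−ρ)) = 88.20150/(24·0.2339) = 15.71490
P₀ = 1/(13.55719 + 15.71490) = 1/29.27209 = 0.034162

Final: 0.034162


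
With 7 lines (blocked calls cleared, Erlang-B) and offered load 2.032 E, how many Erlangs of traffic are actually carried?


B(7,2.032) = 0.003725 (Erlang-B)
Carried load = a(1 − B) = 2.032·(1 − 0.003725) = 2.032·0.996275 = 2.0244 E

Final: 2.0244 Erlangs


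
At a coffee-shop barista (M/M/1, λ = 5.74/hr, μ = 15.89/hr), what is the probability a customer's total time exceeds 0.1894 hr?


W ~ Exponential(μ−λ) for M/M/1.
μ − λ = 15.89 − 5.74 = 10.1500
P(W > t) = e^{−(μ−λ)t} = e^{−1.9224} = 0.146254

Final: 0.146254


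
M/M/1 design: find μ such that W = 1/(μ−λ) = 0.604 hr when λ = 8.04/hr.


W = 1/(μ−λ) ⇒ μ − λ = 1/W = 1/0.604 = 1.6556
μ = λ + 1/W = 8.04 + 1.6556 = 9.6956 per hr

Final: 9.6956 /hr


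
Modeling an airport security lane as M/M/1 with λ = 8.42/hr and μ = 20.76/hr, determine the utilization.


ρ = λ/μ = 8.42/20.76 = 0.4056

Final: 0.4056


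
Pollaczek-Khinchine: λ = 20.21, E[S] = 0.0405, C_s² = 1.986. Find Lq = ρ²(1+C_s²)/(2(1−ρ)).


ρ = λ·E[S] = 20.21·0.0405 = 0.8185
Lq = ρ²(1+C_s²)/(2(1−ρ)) = 0.6700·(1+1.986)/(2·0.1815)
= 0.6700·2.9860/0.3630 = 5.51109

Final: 5.51109


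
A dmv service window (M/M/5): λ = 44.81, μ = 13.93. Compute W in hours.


a = 3.2168; ρ = 0.6434; P₀ = 0.036432
Lq = P₀·a^c·ρ/(c!(1−ρ)²) = 0.52895
Wq = Lq/λ = 0.52895/44.81 = 0.01180 hr
W = Wq + 1/μ = 0.01180 + 0.07179 = 0.08359 hr

Final: 0.08359 hr


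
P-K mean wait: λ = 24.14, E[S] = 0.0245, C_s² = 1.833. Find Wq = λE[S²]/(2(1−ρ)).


ρ = λ·E[S] = 24.14·0.0245 = 0.5914
E[S²] = E[S]²(1+C_s²) = 0.0245²·(1+1.833) = 0.001701
Wq = λ·E[S²]/(2(1−ρ)) = 24.14·0.001701/(2·0.4086) = 0.05024 hr

Final: 0.05024 hr


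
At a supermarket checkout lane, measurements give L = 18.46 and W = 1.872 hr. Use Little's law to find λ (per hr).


λ = L/W = 18.46/1.872 = 9.8611 /hr

Final: 9.8611 /hr


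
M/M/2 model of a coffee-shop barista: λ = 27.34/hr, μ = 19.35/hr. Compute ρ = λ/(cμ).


ρ = λ/(cμ) = 27.34/(2·19.35) = 27.34/38.70 = 0.7065

Final: 0.7065


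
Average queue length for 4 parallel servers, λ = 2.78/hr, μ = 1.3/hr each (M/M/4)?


a = λ/μ = 2.1385; ρ = a/4 = 0.5346
P₀ = 0.112018
Lq = P₀·a^c·ρ / (c!·(1−ρ)²) = 0.112018·20.91249·0.5346/(24·0.21658)
= 0.24093

Final: 0.24093


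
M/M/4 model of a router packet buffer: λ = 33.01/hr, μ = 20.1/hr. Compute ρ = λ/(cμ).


ρ = λ/(cμ) = 33.01/(4·20.1) = 33.01/80.40 = 0.4106

Final: 0.4106


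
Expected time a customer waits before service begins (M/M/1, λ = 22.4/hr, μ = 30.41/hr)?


ρ = 22.4/30.41 = 0.7366
Wq = ρ/(μ−λ) = 0.7366/(30.41 − 22.4) = 0.7366/8.01 = 0.09196 hr

Final: 0.09196 hr


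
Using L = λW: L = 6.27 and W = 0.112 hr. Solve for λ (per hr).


λ = L/W = 6.27/0.112 = 55.9821 /hr

Final: 55.9821 /hr


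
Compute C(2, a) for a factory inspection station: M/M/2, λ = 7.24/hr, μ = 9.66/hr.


a = λ/μ = 0.7495; ρ = a/2 = 0.3747
P₀ = 0.454819 (from M/M/c formula)
C(c,a) = [a^c/(c!(1−ρ))]·P₀ = [0.56172/(2·0.6253)]·0.454819
= 0.44919·0.454819 = 0.204302

Final: 0.204302


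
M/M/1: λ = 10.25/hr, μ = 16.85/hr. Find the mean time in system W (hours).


W = 1/(μ−λ) = 1/(16.85 − 10.25) = 1/6.60 = 0.1515 hr

Final: 0.1515 hr


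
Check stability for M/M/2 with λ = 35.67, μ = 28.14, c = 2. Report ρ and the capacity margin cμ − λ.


Total capacity cμ = 2·28.14 = 56.28/hr
ρ = λ/(cμ) = 35.67/56.28 = 0.6338
Stable ⇔ ρ < 1: YES
Spare capacity = cμ − λ = 56.28 − 35.67 = 20.61/hr

Final: ρ = 0.6338; stable; margin = 20.61/hr


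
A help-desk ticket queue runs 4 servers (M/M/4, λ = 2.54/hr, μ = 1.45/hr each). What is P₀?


a = λ/μ = 2.54/1.45 = 1.7517; ρ = a/c = 0.4379
Σ_{k=0}^{3} a^k/k! (terms k=0..3) = 1.00000 + 1.75172 + 1.53427 + 0.89587 = 5.18186
Tail: a^4/(4!(1−ρ)) = 9.41592/(24·0.5621) = 0.69801
P₀ = 1/(5.18186 + 0.69801) = 1/5.87988 = 0.170072

Final: 0.170072


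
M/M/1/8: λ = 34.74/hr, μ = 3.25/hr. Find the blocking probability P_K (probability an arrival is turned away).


ρ = λ/μ = 34.74/3.25 = 10.6892
P_K = (1−ρ)ρ^K/(1−ρ^(K+1)) = (-9.6892·170440039.060509)/(1 − 1821872909.834489)
= -1651432870.773980/-1821872908.834489 = 0.906448

Final: 0.906448


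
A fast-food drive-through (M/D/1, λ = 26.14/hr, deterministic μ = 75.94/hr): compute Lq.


ρ = 26.14/75.94 = 0.3442
M/D/1: Lq = ρ²/(2(1−ρ)) = 0.1185/(2·0.6558) = 0.09034

Final: 0.09034


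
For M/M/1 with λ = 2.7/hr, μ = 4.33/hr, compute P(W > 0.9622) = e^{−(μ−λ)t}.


W ~ Exponential(μ−λ) for M/M/1.
μ − λ = 4.33 − 2.7 = 1.6300
P(W > t) = e^{−(μ−λ)t} = e^{−1.5684} = 0.208381

Final: 0.208381


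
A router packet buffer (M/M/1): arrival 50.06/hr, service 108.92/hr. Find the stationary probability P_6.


ρ = 50.06/108.92 = 0.4596
P_n = (1−ρ)·ρ^n = (1 − 0.4596)·0.4596^6 = 0.5404·0.009425 = 0.005093

Final: 0.005093


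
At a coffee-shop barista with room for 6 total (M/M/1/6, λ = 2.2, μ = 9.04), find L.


ρ = 2.2/9.04 = 0.2434
L = ρ[1 − (K+1)ρ^K + Kρ^(K+1)] / [(1−ρ)(1−ρ^(K+1))]
Numerator: 0.2434·(1 − 7·0.0002077 + 6·0.00005056) = 0.243083
Denominator: (0.7566)·(0.999949) = 0.756599
L = 0.243083/0.756599 = 0.3213

Final: 0.3213


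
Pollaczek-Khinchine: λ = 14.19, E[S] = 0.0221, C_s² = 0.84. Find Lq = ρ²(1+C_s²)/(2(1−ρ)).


ρ = λ·E[S] = 14.19·0.0221 = 0.3136
Lq = ρ²(1+C_s²)/(2(1−ρ)) = 0.09834·(1+0.84)/(2·0.6864)
= 0.09834·1.8400/1.3728 = 0.13181

Final: 0.13181


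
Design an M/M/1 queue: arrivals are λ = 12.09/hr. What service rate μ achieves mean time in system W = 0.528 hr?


W = 1/(μ−λ) ⇒ μ − λ = 1/W = 1/0.528 = 1.8939
μ = λ + 1/W = 12.09 + 1.8939 = 13.9839 per hr

Final: 13.9839 /hr


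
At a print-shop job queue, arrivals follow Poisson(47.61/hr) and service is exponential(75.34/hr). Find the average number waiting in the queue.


ρ = 47.61/75.34 = 0.6319
Lq = ρ²/(1−ρ) = 0.3993/0.3681 = 1.0850

Final: 1.0850


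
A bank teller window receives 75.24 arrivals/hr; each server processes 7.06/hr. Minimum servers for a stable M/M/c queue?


Stability requires cμ > λ ⇔ c > λ/μ.
λ/μ = 75.24/7.06 = 10.6572
Minimum integer c = ⌊10.6572⌋ + 1 = 11
Check: 11·7.06 = 77.66 > 75.24, while 10·7.06 = 70.60 ≤ 75.24

Final: 11 servers


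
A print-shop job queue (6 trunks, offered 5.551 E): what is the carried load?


B(6,5.551) = 0.232752 (Erlang-B)
Carried load = a(1 − B) = 5.551·(1 − 0.232752) = 5.551·0.767248 = 4.2590 E

Final: 4.2590 Erlangs


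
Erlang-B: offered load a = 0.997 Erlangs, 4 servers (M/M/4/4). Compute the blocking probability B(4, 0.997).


B(c,a) = (a^c/c!) / Σ_{k=0}^{c} a^k/k!
a^4/4! = 0.041169
Σ terms (k=0..4): 1.00000 + 0.99700 + 0.49700 + 0.16517 + 0.04117 = 2.700345
B = 0.041169/2.700345 = 0.015246

Final: 0.015246


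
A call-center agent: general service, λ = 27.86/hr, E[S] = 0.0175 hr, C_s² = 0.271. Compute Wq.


ρ = λ·E[S] = 27.86·0.0175 = 0.4876
E[S²] = E[S]²(1+C_s²) = 0.0175²·(1+0.271) = 0.0003892
Wq = λ·E[S²]/(2(1−ρ)) = 27.86·0.0003892/(2·0.5124) = 0.01058 hr

Final: 0.01058 hr


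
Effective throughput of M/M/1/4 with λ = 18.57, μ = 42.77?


ρ = 0.4342; P_K = (1−ρ)ρ^4/(1−ρ^5) = 0.020423
λ_eff = λ(1 − P_K) = 18.57·(1 − 0.020423) = 18.57·0.979577 = 18.1907 /hr

Final: 18.1907 /hr


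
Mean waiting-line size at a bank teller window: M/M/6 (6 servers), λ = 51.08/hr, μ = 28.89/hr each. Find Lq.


a = λ/μ = 1.7681; ρ = a/6 = 0.2947
P₀ = 0.170541
Lq = P₀·a^c·ρ / (c!·(1−ρ)²) = 0.170541·30.55062·0.2947/(720·0.49747)
= 0.004286

Final: 0.004286


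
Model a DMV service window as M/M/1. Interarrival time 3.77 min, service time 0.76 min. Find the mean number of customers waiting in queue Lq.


λ = 60/3.77 = 15.9151 /hr
μ = 60/0.76 = 78.9474 /hr
ρ = λ/μ = 15.9151/78.9474 = 0.2016
Lq = ρ²/(1−ρ) = 0.04064/0.7984 = 0.05090

Final: 0.05090


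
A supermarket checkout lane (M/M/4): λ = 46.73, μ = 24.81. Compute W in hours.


a = 1.8835; ρ = 0.4709; P₀ = 0.147884
Lq = P₀·a^c·ρ/(c!(1−ρ)²) = 0.13043
Wq = Lq/λ = 0.13043/46.73 = 0.002791 hr
W = Wq + 1/μ = 0.002791 + 0.04031 = 0.04310 hr

Final: 0.04310 hr


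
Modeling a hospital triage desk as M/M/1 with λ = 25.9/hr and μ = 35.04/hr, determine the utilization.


ρ = λ/μ = 25.9/35.04 = 0.7392

Final: 0.7392


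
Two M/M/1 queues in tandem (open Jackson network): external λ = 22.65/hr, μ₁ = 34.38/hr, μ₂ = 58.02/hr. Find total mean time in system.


Each node sees arrival rate λ = 22.65/hr (tandem ⇒ throughput preserved).
W₁ = 1/(μ₁−λ) = 1/(34.38−22.65) = 0.08525 hr
W₂ = 1/(μ₂−λ) = 1/(58.02−22.65) = 0.02827 hr
W_total = W₁ + W₂ = 0.08525 + 0.02827 = 0.11352 hr

Final: 0.11352 hr


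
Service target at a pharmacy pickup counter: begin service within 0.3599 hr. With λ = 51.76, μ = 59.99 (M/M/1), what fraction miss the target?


ρ = 51.76/59.99 = 0.8628
P(Wq > t) = ρ·e^{−(μ−λ)t} = 0.8628·e^{−2.9620}
= 0.8628·0.051717 = 0.044622

Final: 0.044622


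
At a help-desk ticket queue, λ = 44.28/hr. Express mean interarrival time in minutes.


Mean interarrival time = 1/λ = 1/44.28 hour = 0.02258 hour
In minutes: 0.02258 × 60 = 1.3550 min

Final: 1.3550 min


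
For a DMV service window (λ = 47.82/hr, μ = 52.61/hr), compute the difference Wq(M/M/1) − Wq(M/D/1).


ρ = 47.82/52.61 = 0.9090
Wq(M/M/1) = ρ/(μ−λ) = 0.9090/4.79 = 0.18976 hr
Wq(M/D/1) = ρ/(2(μ−λ)) = 0.09488 hr
Savings = 0.18976 − 0.09488 = 0.09488 hr

Final: 0.09488 hr


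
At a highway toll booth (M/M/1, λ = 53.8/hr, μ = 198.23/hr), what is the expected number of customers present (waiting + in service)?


ρ = λ/μ = 53.8/198.23 = 0.2714
L = ρ/(1−ρ) = 0.2714/(1 − 0.2714) = 0.2714/0.7286 = 0.3725

Final: 0.3725


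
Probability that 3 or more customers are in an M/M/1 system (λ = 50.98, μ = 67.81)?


ρ = 50.98/67.81 = 0.7518
P(N ≥ n) = ρ^n = 0.7518^3 = 0.424931

Final: 0.424931


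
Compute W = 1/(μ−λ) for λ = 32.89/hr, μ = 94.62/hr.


W = 1/(μ−λ) = 1/(94.62 − 32.89) = 1/61.73 = 0.01620 hr

Final: 0.01620 hr


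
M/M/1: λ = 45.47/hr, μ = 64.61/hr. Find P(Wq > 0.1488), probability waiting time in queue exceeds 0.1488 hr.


ρ = 45.47/64.61 = 0.7038
P(Wq > t) = ρ·e^{−(μ−λ)t} = 0.7038·e^{−2.8480}
= 0.7038·0.057958 = 0.040789

Final: 0.040789


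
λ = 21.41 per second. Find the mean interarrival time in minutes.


Mean interarrival time = 1/λ = 1/21.41 second = 0.04671 second
In minutes: 0.04671 × 0.0166667 = 0.0007785 min

Final: 0.0007785 min


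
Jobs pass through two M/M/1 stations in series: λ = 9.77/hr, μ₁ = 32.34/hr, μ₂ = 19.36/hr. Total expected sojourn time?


Each node sees arrival rate λ = 9.77/hr (tandem ⇒ throughput preserved).
W₁ = 1/(μ₁−λ) = 1/(32.34−9.77) = 0.04431 hr
W₂ = 1/(μ₂−λ) = 1/(19.36−9.77) = 0.10428 hr
W_total = W₁ + W₂ = 0.04431 + 0.10428 = 0.14858 hr

Final: 0.14858 hr


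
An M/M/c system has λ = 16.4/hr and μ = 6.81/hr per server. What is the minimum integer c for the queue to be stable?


Stability requires cμ > λ ⇔ c > λ/μ.
λ/μ = 16.4/6.81 = 2.4082
Minimum integer c = ⌊2.4082⌋ + 1 = 3
Check: 3·6.81 = 20.43 > 16.4, while 2·6.81 = 13.62 ≤ 16.4

Final: 3 servers
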